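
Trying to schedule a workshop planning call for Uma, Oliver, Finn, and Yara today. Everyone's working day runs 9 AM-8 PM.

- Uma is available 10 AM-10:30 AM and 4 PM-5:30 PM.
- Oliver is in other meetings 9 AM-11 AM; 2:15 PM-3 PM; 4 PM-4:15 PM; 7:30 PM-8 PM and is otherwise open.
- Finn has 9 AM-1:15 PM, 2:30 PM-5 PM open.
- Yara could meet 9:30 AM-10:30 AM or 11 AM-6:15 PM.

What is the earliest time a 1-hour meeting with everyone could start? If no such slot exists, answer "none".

Uma free: 10:00-10:30, 16:00-17:30.
Oliver free: 11:00-14:15, 15:00-16:00, 16:15-19:30 (invert busy blocks within the working day).
Finn free: 09:00-13:15, 14:30-17:00.
Yara free: 09:30-10:30, 11:00-18:15.
Uma ∩ Oliver: 16:15-17:30.
Uma ∩ Oliver ∩ Finn: 16:15-17:00.
Uma ∩ Oliver ∩ Finn ∩ Yara: 16:15-17:00.
No common window is at least 60 minutes long.

none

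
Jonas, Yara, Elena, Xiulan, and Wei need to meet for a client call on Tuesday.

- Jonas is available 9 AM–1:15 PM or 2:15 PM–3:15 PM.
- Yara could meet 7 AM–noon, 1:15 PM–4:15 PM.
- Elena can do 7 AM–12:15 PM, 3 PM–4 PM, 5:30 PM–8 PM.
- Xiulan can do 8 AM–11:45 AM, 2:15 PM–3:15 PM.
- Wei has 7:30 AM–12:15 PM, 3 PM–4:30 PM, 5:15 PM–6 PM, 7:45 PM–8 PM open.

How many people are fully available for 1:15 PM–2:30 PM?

Yara can make the full 13:15-14:30 slot — that's 1.

1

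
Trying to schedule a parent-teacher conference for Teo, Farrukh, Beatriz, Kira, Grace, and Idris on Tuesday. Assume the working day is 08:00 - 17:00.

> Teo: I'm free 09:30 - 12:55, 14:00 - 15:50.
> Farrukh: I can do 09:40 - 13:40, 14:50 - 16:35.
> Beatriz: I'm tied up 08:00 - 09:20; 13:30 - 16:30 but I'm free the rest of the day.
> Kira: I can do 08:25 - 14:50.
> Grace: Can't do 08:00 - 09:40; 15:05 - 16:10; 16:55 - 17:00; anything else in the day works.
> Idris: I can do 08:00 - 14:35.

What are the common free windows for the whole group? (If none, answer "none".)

09:40-12:55

Teo free: 09:30-12:55, 14:00-15:50.
Farrukh free: 09:40-13:40, 14:50-16:35.
Beatriz free: 09:20-13:30, 16:30-17:00 (invert busy blocks within the working day).
Kira free: 08:25-14:50.
Grace free: 09:40-15:05, 16:10-16:55 (invert busy blocks within the working day).
Idris free: 08:00-14:35.
Teo ∩ Farrukh: 09:40-12:55, 14:50-15:50.
Teo ∩ Farrukh ∩ Beatriz: 09:40-12:55.
Teo ∩ Farrukh ∩ Beatriz ∩ Kira: 09:40-12:55.
Teo ∩ Farrukh ∩ Beatriz ∩ Kira ∩ Grace: 09:40-12:55.
Teo ∩ Farrukh ∩ Beatriz ∩ Kira ∩ Grace ∩ Idris: 09:40-12:55.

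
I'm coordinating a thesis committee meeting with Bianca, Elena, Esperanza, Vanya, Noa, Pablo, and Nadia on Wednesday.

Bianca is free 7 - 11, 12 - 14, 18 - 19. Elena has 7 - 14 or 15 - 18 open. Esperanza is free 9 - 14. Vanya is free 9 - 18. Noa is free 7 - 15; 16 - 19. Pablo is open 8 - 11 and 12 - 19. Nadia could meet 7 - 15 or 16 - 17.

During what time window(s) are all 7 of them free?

09:00-11:00, 12:00-14:00

Bianca ∩ Elena: 07:00-11:00, 12:00-14:00.
Bianca ∩ Elena ∩ Esperanza: 09:00-11:00, 12:00-14:00.
Bianca ∩ Elena ∩ Esperanza ∩ Vanya: 09:00-11:00, 12:00-14:00.
Bianca ∩ Elena ∩ Esperanza ∩ Vanya ∩ Noa: 09:00-11:00, 12:00-14:00.
Bianca ∩ Elena ∩ Esperanza ∩ Vanya ∩ Noa ∩ Pablo: 09:00-11:00, 12:00-14:00.
Bianca ∩ Elena ∩ Esperanza ∩ Vanya ∩ Noa ∩ Pablo ∩ Nadia: 09:00-11:00, 12:00-14:00.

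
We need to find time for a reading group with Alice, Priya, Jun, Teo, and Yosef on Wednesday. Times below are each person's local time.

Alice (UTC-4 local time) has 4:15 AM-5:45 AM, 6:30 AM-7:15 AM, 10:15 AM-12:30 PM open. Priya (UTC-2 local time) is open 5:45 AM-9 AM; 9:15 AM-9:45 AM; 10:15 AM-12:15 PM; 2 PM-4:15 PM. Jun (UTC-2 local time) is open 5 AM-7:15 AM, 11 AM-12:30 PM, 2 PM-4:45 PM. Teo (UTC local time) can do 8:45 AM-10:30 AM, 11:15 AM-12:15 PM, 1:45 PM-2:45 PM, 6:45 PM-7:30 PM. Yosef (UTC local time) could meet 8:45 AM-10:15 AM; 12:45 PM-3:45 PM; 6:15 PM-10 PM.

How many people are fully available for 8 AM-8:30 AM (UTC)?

Alice in UTC: 08:15-09:45, 10:30-11:15, 14:15-16:30 (add 4h to convert from UTC-4).
Priya in UTC: 07:45-11:00, 11:15-11:45, 12:15-14:15, 16:00-18:15 (add 2h to convert from UTC-2).
Jun in UTC: 07:00-09:15, 13:00-14:30, 16:00-18:45 (add 2h to convert from UTC-2).
Teo in UTC: 08:45-10:30, 11:15-12:15, 13:45-14:45, 18:45-19:30.
Yosef in UTC: 08:45-10:15, 12:45-15:45, 18:15-22:00.
Priya and Jun can make the full 08:00-08:30 slot — that's 2.

2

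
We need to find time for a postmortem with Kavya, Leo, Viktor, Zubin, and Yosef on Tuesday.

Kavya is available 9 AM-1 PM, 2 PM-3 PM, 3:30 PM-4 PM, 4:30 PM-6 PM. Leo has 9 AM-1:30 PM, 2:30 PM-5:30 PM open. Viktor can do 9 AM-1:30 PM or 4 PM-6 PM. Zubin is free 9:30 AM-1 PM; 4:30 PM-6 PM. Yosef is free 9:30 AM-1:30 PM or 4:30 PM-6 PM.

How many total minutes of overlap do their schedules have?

Kavya ∩ Leo: 09:00-13:00, 14:30-15:00, 15:30-16:00, 16:30-17:30.
Kavya ∩ Leo ∩ Viktor: 09:00-13:00, 16:30-17:30.
Kavya ∩ Leo ∩ Viktor ∩ Zubin: 09:30-13:00, 16:30-17:30.
Kavya ∩ Leo ∩ Viktor ∩ Zubin ∩ Yosef: 09:30-13:00, 16:30-17:30.
Those are the intersection windows.
Summing the common windows: 210 + 60 = 270 minutes.

270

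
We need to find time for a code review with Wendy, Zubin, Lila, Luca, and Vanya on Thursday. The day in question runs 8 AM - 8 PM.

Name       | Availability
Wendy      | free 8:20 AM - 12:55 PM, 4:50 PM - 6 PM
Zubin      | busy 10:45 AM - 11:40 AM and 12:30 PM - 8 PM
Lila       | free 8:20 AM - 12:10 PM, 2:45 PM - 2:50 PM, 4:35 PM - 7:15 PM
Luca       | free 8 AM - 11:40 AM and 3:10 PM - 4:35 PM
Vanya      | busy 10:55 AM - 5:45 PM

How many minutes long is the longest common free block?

Wendy free: 08:20-12:55, 16:50-18:00.
Zubin free: 08:00-10:45, 11:40-12:30 (invert busy blocks within the working day).
Lila free: 08:20-12:10, 14:45-14:50, 16:35-19:15.
Luca free: 08:00-11:40, 15:10-16:35.
Vanya free: 08:00-10:55, 17:45-20:00 (invert busy blocks within the working day).
Wendy ∩ Zubin: 08:20-10:45, 11:40-12:30.
Wendy ∩ Zubin ∩ Lila: 08:20-10:45, 11:40-12:10.
Wendy ∩ Zubin ∩ Lila ∩ Luca: 08:20-10:45.
Wendy ∩ Zubin ∩ Lila ∩ Luca ∩ Vanya: 08:20-10:45.
The longest is 08:20-10:45 at 145 minutes.

145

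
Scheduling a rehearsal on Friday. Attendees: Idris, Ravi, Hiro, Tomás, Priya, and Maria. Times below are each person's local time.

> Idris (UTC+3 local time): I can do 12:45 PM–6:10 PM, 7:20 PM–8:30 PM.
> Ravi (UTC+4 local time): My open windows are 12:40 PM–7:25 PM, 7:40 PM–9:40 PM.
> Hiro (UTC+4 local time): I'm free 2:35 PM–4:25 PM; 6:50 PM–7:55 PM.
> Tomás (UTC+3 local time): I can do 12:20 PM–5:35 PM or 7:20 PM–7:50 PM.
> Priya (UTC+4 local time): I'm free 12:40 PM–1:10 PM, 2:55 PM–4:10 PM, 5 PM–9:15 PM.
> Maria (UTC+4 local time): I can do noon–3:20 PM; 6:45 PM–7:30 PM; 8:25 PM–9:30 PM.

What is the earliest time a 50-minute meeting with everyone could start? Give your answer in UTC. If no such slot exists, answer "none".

none

Idris in UTC: 09:45-15:10, 16:20-17:30 (subtract 3h to convert from UTC+3).
Ravi in UTC: 08:40-15:25, 15:40-17:40 (subtract 4h to convert from UTC+4).
Hiro in UTC: 10:35-12:25, 14:50-15:55 (subtract 4h to convert from UTC+4).
Tomás in UTC: 09:20-14:35, 16:20-16:50 (subtract 3h to convert from UTC+3).
Priya in UTC: 08:40-09:10, 10:55-12:10, 13:00-17:15 (subtract 4h to convert from UTC+4).
Maria in UTC: 08:00-11:20, 14:45-15:30, 16:25-17:30 (subtract 4h to convert from UTC+4).
Idris ∩ Ravi: 09:45-15:10, 16:20-17:30.
Idris ∩ Ravi ∩ Hiro: 10:35-12:25, 14:50-15:10.
Idris ∩ Ravi ∩ Hiro ∩ Tomás: 10:35-12:25.
Idris ∩ Ravi ∩ Hiro ∩ Tomás ∩ Priya: 10:55-12:10.
Idris ∩ Ravi ∩ Hiro ∩ Tomás ∩ Priya ∩ Maria: 10:55-11:20.
No common window is at least 50 minutes long.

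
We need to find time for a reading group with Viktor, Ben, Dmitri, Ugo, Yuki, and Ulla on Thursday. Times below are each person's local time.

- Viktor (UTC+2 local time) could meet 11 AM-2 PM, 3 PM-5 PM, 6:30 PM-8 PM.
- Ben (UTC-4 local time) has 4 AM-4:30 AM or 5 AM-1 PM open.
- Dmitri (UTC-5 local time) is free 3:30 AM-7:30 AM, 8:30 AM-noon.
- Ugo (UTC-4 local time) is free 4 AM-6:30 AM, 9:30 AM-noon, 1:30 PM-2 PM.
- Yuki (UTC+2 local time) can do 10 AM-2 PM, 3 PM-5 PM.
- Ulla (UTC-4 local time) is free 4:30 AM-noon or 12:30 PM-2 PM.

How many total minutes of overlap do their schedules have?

180

Viktor in UTC: 09:00-12:00, 13:00-15:00, 16:30-18:00 (subtract 2h to convert from UTC+2).
Ben in UTC: 08:00-08:30, 09:00-17:00 (add 4h to convert from UTC-4).
Dmitri in UTC: 08:30-12:30, 13:30-17:00 (add 5h to convert from UTC-5).
Ugo in UTC: 08:00-10:30, 13:30-16:00, 17:30-18:00 (add 4h to convert from UTC-4).
Yuki in UTC: 08:00-12:00, 13:00-15:00 (subtract 2h to convert from UTC+2).
Ulla in UTC: 08:30-16:00, 16:30-18:00 (add 4h to convert from UTC-4).
Viktor ∩ Ben: 09:00-12:00, 13:00-15:00, 16:30-17:00.
Viktor ∩ Ben ∩ Dmitri: 09:00-12:00, 13:30-15:00, 16:30-17:00.
Viktor ∩ Ben ∩ Dmitri ∩ Ugo: 09:00-10:30, 13:30-15:00.
Viktor ∩ Ben ∩ Dmitri ∩ Ugo ∩ Yuki: 09:00-10:30, 13:30-15:00.
Viktor ∩ Ben ∩ Dmitri ∩ Ugo ∩ Yuki ∩ Ulla: 09:00-10:30, 13:30-15:00.
So the common availability across everyone is 09:00-10:30, 13:30-15:00.
Summing the common windows: 90 + 90 = 180 minutes.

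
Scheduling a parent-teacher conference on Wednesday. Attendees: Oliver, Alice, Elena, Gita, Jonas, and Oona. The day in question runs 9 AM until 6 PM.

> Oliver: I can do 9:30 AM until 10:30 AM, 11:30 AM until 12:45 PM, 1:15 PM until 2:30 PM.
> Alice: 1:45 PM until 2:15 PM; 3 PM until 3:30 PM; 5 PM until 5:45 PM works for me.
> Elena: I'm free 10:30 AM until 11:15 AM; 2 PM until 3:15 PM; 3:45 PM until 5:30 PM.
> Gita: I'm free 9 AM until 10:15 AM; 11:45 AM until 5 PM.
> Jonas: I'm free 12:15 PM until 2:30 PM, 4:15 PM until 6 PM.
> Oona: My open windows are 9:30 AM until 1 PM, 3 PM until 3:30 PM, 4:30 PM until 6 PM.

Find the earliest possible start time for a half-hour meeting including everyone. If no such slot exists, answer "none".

Oliver ∩ Alice: 13:45-14:15.
Oliver ∩ Alice ∩ Elena: 14:00-14:15.
Oliver ∩ Alice ∩ Elena ∩ Gita: 14:00-14:15.
Oliver ∩ Alice ∩ Elena ∩ Gita ∩ Jonas: 14:00-14:15.
Oliver ∩ Alice ∩ Elena ∩ Gita ∩ Jonas ∩ Oona: ∅.
There is no time when everyone is free.
No common window is at least 30 minutes long.

none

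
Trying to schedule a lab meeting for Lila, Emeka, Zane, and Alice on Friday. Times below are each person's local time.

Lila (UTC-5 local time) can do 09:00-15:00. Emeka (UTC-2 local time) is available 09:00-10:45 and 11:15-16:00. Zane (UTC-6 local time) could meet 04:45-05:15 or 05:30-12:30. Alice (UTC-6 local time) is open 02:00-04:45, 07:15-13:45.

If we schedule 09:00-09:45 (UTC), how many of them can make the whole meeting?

Lila in UTC: 14:00-20:00 (add 5h to convert from UTC-5).
Emeka in UTC: 11:00-12:45, 13:15-18:00 (add 2h to convert from UTC-2).
Zane in UTC: 10:45-11:15, 11:30-18:30 (add 6h to convert from UTC-6).
Alice in UTC: 08:00-10:45, 13:15-19:45 (add 6h to convert from UTC-6).
Alice can make the full 09:00-09:45 slot — that's 1.

1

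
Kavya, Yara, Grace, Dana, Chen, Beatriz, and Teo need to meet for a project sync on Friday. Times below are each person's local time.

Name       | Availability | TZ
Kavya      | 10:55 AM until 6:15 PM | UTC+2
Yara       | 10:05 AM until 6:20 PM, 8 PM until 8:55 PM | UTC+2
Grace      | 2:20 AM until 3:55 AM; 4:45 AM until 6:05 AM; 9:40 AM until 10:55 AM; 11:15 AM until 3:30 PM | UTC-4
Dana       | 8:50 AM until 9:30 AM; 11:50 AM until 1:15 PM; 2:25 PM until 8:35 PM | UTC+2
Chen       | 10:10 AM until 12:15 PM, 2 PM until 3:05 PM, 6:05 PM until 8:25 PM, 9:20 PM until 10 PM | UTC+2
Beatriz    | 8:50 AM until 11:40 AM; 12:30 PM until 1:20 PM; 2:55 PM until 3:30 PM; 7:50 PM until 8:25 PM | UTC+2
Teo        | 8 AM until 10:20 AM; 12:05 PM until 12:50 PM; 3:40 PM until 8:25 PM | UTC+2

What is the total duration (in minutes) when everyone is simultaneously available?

Kavya in UTC: 08:55-16:15 (subtract 2h to convert from UTC+2).
Yara in UTC: 08:05-16:20, 18:00-18:55 (subtract 2h to convert from UTC+2).
Grace in UTC: 06:20-07:55, 08:45-10:05, 13:40-14:55, 15:15-19:30 (add 4h to convert from UTC-4).
Dana in UTC: 06:50-07:30, 09:50-11:15, 12:25-18:35 (subtract 2h to convert from UTC+2).
Chen in UTC: 08:10-10:15, 12:00-13:05, 16:05-18:25, 19:20-20:00 (subtract 2h to convert from UTC+2).
Beatriz in UTC: 06:50-09:40, 10:30-11:20, 12:55-13:30, 17:50-18:25 (subtract 2h to convert from UTC+2).
Teo in UTC: 06:00-08:20, 10:05-10:50, 13:40-18:25 (subtract 2h to convert from UTC+2).
Kavya ∩ Yara: 08:55-16:15.
Kavya ∩ Yara ∩ Grace: 08:55-10:05, 13:40-14:55, 15:15-16:15.
Kavya ∩ Yara ∩ Grace ∩ Dana: 09:50-10:05, 13:40-14:55, 15:15-16:15.
Kavya ∩ Yara ∩ Grace ∩ Dana ∩ Chen: 09:50-10:05, 16:05-16:15.
Kavya ∩ Yara ∩ Grace ∩ Dana ∩ Chen ∩ Beatriz: ∅.
Kavya ∩ Yara ∩ Grace ∩ Dana ∩ Chen ∩ Beatriz ∩ Teo: ∅.
There is no time when everyone is free.
There is no common window, so the total is 0 minutes.

0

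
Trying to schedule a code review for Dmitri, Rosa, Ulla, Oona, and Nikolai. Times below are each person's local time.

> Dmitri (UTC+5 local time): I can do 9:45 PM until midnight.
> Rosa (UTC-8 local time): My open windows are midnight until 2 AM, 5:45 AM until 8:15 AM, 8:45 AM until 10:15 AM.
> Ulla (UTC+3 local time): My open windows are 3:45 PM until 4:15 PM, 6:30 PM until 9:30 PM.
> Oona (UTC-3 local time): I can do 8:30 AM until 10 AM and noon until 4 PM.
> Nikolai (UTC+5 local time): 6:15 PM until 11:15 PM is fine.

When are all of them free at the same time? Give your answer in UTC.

Dmitri in UTC: 16:45-19:00 (subtract 5h to convert from UTC+5).
Rosa in UTC: 08:00-10:00, 13:45-16:15, 16:45-18:15 (add 8h to convert from UTC-8).
Ulla in UTC: 12:45-13:15, 15:30-18:30 (subtract 3h to convert from UTC+3).
Oona in UTC: 11:30-13:00, 15:00-19:00 (add 3h to convert from UTC-3).
Nikolai in UTC: 13:15-18:15 (subtract 5h to convert from UTC+5).
Dmitri ∩ Rosa: 16:45-18:15.
Dmitri ∩ Rosa ∩ Ulla: 16:45-18:15.
Dmitri ∩ Rosa ∩ Ulla ∩ Oona: 16:45-18:15.
Dmitri ∩ Rosa ∩ Ulla ∩ Oona ∩ Nikolai: 16:45-18:15.

16:45-18:15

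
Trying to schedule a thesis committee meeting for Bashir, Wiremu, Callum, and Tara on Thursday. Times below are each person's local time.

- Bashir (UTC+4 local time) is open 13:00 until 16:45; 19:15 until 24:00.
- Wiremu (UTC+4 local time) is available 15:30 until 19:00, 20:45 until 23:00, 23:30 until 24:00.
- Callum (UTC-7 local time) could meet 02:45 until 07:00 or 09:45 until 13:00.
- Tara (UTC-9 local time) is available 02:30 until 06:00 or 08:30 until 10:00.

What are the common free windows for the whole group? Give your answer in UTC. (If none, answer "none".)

11:30-12:45, 17:30-19:00

Bashir in UTC: 09:00-12:45, 15:15-20:00 (subtract 4h to convert from UTC+4).
Wiremu in UTC: 11:30-15:00, 16:45-19:00, 19:30-20:00 (subtract 4h to convert from UTC+4).
Callum in UTC: 09:45-14:00, 16:45-20:00 (add 7h to convert from UTC-7).
Tara in UTC: 11:30-15:00, 17:30-19:00 (add 9h to convert from UTC-9).
Bashir ∩ Wiremu: 11:30-12:45, 16:45-19:00, 19:30-20:00.
Bashir ∩ Wiremu ∩ Callum: 11:30-12:45, 16:45-19:00, 19:30-20:00.
Bashir ∩ Wiremu ∩ Callum ∩ Tara: 11:30-12:45, 17:30-19:00.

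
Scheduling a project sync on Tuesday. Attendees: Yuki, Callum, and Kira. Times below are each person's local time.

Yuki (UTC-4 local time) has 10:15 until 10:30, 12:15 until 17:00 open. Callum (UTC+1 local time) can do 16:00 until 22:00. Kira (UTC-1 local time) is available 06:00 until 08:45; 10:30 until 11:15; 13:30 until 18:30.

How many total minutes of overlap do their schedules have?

Yuki in UTC: 14:15-14:30, 16:15-21:00 (add 4h to convert from UTC-4).
Callum in UTC: 15:00-21:00 (subtract 1h to convert from UTC+1).
Kira in UTC: 07:00-09:45, 11:30-12:15, 14:30-19:30 (add 1h to convert from UTC-1).
Yuki ∩ Callum: 16:15-21:00.
Yuki ∩ Callum ∩ Kira: 16:15-19:30.
That's a single block of 195 minutes.

195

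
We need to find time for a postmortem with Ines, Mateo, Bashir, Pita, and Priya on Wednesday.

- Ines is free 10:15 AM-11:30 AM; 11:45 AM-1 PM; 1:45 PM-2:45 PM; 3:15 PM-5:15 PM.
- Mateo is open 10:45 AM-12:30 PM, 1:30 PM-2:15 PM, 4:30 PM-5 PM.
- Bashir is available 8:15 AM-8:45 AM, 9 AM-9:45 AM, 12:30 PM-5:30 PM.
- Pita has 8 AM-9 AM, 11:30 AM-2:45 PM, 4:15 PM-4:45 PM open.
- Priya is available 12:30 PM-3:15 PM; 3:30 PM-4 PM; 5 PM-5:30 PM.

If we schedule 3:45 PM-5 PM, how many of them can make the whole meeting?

2

Ines and Bashir can make the full 15:45-17:00 slot — that's 2.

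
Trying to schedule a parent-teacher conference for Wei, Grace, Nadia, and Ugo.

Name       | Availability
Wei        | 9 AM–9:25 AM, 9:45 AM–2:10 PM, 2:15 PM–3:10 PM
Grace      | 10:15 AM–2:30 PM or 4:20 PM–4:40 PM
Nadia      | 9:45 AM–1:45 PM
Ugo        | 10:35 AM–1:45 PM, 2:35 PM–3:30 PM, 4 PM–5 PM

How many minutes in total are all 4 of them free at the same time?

Wei ∩ Grace: 10:15-14:10, 14:15-14:30.
Wei ∩ Grace ∩ Nadia: 10:15-13:45.
Wei ∩ Grace ∩ Nadia ∩ Ugo: 10:35-13:45.
That's a single block of 190 minutes.

190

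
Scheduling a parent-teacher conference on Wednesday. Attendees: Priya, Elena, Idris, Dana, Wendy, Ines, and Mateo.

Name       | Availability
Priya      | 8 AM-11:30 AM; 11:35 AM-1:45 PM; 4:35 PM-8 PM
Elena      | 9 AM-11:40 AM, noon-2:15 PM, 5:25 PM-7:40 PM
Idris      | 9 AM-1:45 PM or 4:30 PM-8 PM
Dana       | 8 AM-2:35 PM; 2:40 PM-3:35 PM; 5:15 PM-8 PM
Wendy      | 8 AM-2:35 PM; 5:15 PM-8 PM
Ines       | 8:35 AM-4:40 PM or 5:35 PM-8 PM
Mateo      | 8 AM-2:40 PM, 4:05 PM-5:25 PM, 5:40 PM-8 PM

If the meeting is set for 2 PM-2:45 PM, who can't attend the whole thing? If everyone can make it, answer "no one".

Dana, Elena, Idris, Mateo, Priya, Wendy

Priya: not fully free for 14:00-14:45. Elena: not fully free for 14:00-14:45. Idris: not fully free for 14:00-14:45. Dana: not fully free for 14:00-14:45. Wendy: not fully free for 14:00-14:45. Ines: free for 14:00-14:45. Mateo: not fully free for 14:00-14:45.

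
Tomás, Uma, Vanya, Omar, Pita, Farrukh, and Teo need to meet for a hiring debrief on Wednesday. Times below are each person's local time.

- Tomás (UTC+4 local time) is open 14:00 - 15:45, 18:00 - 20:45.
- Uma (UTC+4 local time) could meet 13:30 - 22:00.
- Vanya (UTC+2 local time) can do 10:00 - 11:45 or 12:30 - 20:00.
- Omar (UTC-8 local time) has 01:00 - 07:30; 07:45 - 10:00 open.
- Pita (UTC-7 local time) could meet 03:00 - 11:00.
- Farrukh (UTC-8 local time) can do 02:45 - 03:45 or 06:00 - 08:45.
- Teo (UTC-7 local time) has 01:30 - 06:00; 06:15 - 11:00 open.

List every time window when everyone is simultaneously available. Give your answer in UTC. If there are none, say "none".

Tomás in UTC: 10:00-11:45, 14:00-16:45 (subtract 4h to convert from UTC+4).
Uma in UTC: 09:30-18:00 (subtract 4h to convert from UTC+4).
Vanya in UTC: 08:00-09:45, 10:30-18:00 (subtract 2h to convert from UTC+2).
Omar in UTC: 09:00-15:30, 15:45-18:00 (add 8h to convert from UTC-8).
Pita in UTC: 10:00-18:00 (add 7h to convert from UTC-7).
Farrukh in UTC: 10:45-11:45, 14:00-16:45 (add 8h to convert from UTC-8).
Teo in UTC: 08:30-13:00, 13:15-18:00 (add 7h to convert from UTC-7).
Tomás ∩ Uma: 10:00-11:45, 14:00-16:45.
Tomás ∩ Uma ∩ Vanya: 10:30-11:45, 14:00-16:45.
Tomás ∩ Uma ∩ Vanya ∩ Omar: 10:30-11:45, 14:00-15:30, 15:45-16:45.
Tomás ∩ Uma ∩ Vanya ∩ Omar ∩ Pita: 10:30-11:45, 14:00-15:30, 15:45-16:45.
Tomás ∩ Uma ∩ Vanya ∩ Omar ∩ Pita ∩ Farrukh: 10:45-11:45, 14:00-15:30, 15:45-16:45.
Tomás ∩ Uma ∩ Vanya ∩ Omar ∩ Pita ∩ Farrukh ∩ Teo: 10:45-11:45, 14:00-15:30, 15:45-16:45.

10:45-11:45, 14:00-15:30, 15:45-16:45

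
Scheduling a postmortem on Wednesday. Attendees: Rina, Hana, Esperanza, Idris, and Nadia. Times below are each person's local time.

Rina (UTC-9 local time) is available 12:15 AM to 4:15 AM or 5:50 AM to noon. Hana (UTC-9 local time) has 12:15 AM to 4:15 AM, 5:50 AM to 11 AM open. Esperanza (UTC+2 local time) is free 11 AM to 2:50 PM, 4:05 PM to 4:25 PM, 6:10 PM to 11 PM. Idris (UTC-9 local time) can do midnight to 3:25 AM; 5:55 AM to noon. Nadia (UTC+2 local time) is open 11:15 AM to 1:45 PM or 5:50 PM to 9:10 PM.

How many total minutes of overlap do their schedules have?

Rina in UTC: 09:15-13:15, 14:50-21:00 (add 9h to convert from UTC-9).
Hana in UTC: 09:15-13:15, 14:50-20:00 (add 9h to convert from UTC-9).
Esperanza in UTC: 09:00-12:50, 14:05-14:25, 16:10-21:00 (subtract 2h to convert from UTC+2).
Idris in UTC: 09:00-12:25, 14:55-21:00 (add 9h to convert from UTC-9).
Nadia in UTC: 09:15-11:45, 15:50-19:10 (subtract 2h to convert from UTC+2).
Rina ∩ Hana: 09:15-13:15, 14:50-20:00.
Rina ∩ Hana ∩ Esperanza: 09:15-12:50, 16:10-20:00.
Rina ∩ Hana ∩ Esperanza ∩ Idris: 09:15-12:25, 16:10-20:00.
Rina ∩ Hana ∩ Esperanza ∩ Idris ∩ Nadia: 09:15-11:45, 16:10-19:10.
Summing the common windows: 150 + 180 = 330 minutes.

330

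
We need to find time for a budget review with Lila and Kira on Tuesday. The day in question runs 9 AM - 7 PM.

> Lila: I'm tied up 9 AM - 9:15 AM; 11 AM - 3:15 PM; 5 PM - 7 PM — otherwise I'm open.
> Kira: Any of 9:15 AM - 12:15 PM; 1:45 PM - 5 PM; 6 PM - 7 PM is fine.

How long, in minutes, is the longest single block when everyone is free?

Lila free: 09:15-11:00, 15:15-17:00 (invert busy blocks within the working day).
Kira free: 09:15-12:15, 13:45-17:00, 18:00-19:00.
Lila ∩ Kira: 09:15-11:00, 15:15-17:00.
So the common availability across everyone is 09:15-11:00, 15:15-17:00.
The longest is 09:15-11:00 at 105 minutes.

105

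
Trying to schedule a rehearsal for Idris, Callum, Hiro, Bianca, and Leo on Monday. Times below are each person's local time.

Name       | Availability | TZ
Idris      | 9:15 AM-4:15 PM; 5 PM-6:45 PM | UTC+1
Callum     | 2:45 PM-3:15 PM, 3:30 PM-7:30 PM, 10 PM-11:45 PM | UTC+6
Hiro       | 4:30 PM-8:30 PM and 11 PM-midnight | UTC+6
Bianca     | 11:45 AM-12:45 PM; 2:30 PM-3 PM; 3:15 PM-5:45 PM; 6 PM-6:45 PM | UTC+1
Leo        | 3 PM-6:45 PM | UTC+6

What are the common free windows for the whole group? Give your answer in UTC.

Idris in UTC: 08:15-15:15, 16:00-17:45 (subtract 1h to convert from UTC+1).
Callum in UTC: 08:45-09:15, 09:30-13:30, 16:00-17:45 (subtract 6h to convert from UTC+6).
Hiro in UTC: 10:30-14:30, 17:00-18:00 (subtract 6h to convert from UTC+6).
Bianca in UTC: 10:45-11:45, 13:30-14:00, 14:15-16:45, 17:00-17:45 (subtract 1h to convert from UTC+1).
Leo in UTC: 09:00-12:45 (subtract 6h to convert from UTC+6).
Idris ∩ Callum: 08:45-09:15, 09:30-13:30, 16:00-17:45.
Idris ∩ Callum ∩ Hiro: 10:30-13:30, 17:00-17:45.
Idris ∩ Callum ∩ Hiro ∩ Bianca: 10:45-11:45, 17:00-17:45.
Idris ∩ Callum ∩ Hiro ∩ Bianca ∩ Leo: 10:45-11:45.

10:45-11:45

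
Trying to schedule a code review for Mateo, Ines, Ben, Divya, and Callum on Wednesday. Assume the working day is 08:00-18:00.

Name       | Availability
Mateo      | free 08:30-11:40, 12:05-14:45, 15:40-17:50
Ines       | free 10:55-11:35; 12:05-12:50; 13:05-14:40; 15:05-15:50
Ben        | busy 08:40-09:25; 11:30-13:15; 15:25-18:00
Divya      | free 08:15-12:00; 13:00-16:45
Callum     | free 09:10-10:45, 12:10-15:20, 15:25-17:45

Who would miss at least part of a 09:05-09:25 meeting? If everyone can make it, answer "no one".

Ben, Callum, Ines

Mateo free: 08:30-11:40, 12:05-14:45, 15:40-17:50.
Ines free: 10:55-11:35, 12:05-12:50, 13:05-14:40, 15:05-15:50.
Ben free: 08:00-08:40, 09:25-11:30, 13:15-15:25 (invert busy blocks within the working day).
Divya free: 08:15-12:00, 13:00-16:45.
Callum free: 09:10-10:45, 12:10-15:20, 15:25-17:45.
Mateo: free for 09:05-09:25. Ines: not fully free for 09:05-09:25. Ben: not fully free for 09:05-09:25. Divya: free for 09:05-09:25. Callum: not fully free for 09:05-09:25.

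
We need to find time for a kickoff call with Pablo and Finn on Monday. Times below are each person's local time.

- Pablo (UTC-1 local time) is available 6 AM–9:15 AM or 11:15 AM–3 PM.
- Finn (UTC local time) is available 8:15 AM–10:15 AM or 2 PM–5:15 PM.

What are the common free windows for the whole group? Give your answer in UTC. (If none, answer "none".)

Pablo in UTC: 07:00-10:15, 12:15-16:00 (add 1h to convert from UTC-1).
Finn in UTC: 08:15-10:15, 14:00-17:15.
Pablo ∩ Finn: 08:15-10:15, 14:00-16:00.

08:15-10:15, 14:00-16:00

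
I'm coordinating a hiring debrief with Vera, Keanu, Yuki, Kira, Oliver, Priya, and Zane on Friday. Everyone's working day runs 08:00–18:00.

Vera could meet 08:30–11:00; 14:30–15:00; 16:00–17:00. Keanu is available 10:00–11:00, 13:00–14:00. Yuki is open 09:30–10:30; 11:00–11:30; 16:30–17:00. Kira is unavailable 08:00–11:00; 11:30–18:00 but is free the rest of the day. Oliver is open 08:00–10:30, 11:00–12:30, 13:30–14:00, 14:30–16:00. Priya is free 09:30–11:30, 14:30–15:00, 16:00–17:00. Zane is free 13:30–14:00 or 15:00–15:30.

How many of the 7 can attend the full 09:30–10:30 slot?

Vera free: 08:30-11:00, 14:30-15:00, 16:00-17:00.
Keanu free: 10:00-11:00, 13:00-14:00.
Yuki free: 09:30-10:30, 11:00-11:30, 16:30-17:00.
Kira free: 11:00-11:30 (invert busy blocks within the working day).
Oliver free: 08:00-10:30, 11:00-12:30, 13:30-14:00, 14:30-16:00.
Priya free: 09:30-11:30, 14:30-15:00, 16:00-17:00.
Zane free: 13:30-14:00, 15:00-15:30.
Vera, Yuki, Oliver, and Priya can make the full 09:30-10:30 slot — that's 4.

4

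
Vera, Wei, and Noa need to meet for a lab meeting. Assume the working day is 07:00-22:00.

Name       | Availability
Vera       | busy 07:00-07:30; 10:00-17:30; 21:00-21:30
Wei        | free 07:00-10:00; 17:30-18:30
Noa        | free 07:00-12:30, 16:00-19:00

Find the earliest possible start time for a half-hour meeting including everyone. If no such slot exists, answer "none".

Vera free: 07:30-10:00, 17:30-21:00, 21:30-22:00 (invert busy blocks within the working day).
Wei free: 07:00-10:00, 17:30-18:30.
Noa free: 07:00-12:30, 16:00-19:00.
Vera ∩ Wei: 07:30-10:00, 17:30-18:30.
Vera ∩ Wei ∩ Noa: 07:30-10:00, 17:30-18:30.
So the common availability across everyone is 07:30-10:00, 17:30-18:30.
The first common window of at least 30 minutes is 07:30-10:00, so the earliest start is 07:30.

07:30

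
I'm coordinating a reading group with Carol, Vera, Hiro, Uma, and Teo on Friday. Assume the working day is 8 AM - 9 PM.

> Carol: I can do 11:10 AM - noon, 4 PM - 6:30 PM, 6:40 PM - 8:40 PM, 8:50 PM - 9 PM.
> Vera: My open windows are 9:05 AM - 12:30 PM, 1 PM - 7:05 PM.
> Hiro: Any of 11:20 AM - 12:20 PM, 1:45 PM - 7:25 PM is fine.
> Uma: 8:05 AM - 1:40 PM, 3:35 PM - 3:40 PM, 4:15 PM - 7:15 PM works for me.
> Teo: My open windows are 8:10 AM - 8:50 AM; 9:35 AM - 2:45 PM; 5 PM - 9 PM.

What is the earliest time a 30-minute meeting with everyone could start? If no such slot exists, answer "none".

11:20

Carol ∩ Vera: 11:10-12:00, 16:00-18:30, 18:40-19:05.
Carol ∩ Vera ∩ Hiro: 11:20-12:00, 16:00-18:30, 18:40-19:05.
Carol ∩ Vera ∩ Hiro ∩ Uma: 11:20-12:00, 16:15-18:30, 18:40-19:05.
Carol ∩ Vera ∩ Hiro ∩ Uma ∩ Teo: 11:20-12:00, 17:00-18:30, 18:40-19:05.
The first common window of at least 30 minutes is 11:20-12:00, so the earliest start is 11:20.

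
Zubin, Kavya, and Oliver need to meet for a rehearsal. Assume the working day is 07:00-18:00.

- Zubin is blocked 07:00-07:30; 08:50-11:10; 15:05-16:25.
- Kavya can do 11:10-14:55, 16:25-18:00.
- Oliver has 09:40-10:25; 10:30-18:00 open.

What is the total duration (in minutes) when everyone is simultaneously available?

320

Zubin free: 07:30-08:50, 11:10-15:05, 16:25-18:00 (invert busy blocks within the working day).
Kavya free: 11:10-14:55, 16:25-18:00.
Oliver free: 09:40-10:25, 10:30-18:00.
Zubin ∩ Kavya: 11:10-14:55, 16:25-18:00.
Zubin ∩ Kavya ∩ Oliver: 11:10-14:55, 16:25-18:00.
Those are the intersection windows.
Summing the common windows: 225 + 95 = 320 minutes.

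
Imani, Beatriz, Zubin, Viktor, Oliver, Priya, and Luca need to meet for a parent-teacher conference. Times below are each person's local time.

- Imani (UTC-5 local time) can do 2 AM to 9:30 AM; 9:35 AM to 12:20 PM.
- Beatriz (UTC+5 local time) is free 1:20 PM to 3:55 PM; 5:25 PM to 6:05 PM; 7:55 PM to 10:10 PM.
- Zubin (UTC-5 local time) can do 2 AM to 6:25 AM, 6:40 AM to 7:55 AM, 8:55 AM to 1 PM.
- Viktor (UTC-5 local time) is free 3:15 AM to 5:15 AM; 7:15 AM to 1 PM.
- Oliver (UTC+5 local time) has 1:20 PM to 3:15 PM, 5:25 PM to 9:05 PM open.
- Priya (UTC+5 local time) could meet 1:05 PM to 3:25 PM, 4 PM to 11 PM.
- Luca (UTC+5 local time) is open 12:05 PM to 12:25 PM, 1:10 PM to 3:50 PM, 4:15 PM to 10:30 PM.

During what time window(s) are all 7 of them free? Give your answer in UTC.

Imani in UTC: 07:00-14:30, 14:35-17:20 (add 5h to convert from UTC-5).
Beatriz in UTC: 08:20-10:55, 12:25-13:05, 14:55-17:10 (subtract 5h to convert from UTC+5).
Zubin in UTC: 07:00-11:25, 11:40-12:55, 13:55-18:00 (add 5h to convert from UTC-5).
Viktor in UTC: 08:15-10:15, 12:15-18:00 (add 5h to convert from UTC-5).
Oliver in UTC: 08:20-10:15, 12:25-16:05 (subtract 5h to convert from UTC+5).
Priya in UTC: 08:05-10:25, 11:00-18:00 (subtract 5h to convert from UTC+5).
Luca in UTC: 07:05-07:25, 08:10-10:50, 11:15-17:30 (subtract 5h to convert from UTC+5).
Imani ∩ Beatriz: 08:20-10:55, 12:25-13:05, 14:55-17:10.
Imani ∩ Beatriz ∩ Zubin: 08:20-10:55, 12:25-12:55, 14:55-17:10.
Imani ∩ Beatriz ∩ Zubin ∩ Viktor: 08:20-10:15, 12:25-12:55, 14:55-17:10.
Imani ∩ Beatriz ∩ Zubin ∩ Viktor ∩ Oliver: 08:20-10:15, 12:25-12:55, 14:55-16:05.
Imani ∩ Beatriz ∩ Zubin ∩ Viktor ∩ Oliver ∩ Priya: 08:20-10:15, 12:25-12:55, 14:55-16:05.
Imani ∩ Beatriz ∩ Zubin ∩ Viktor ∩ Oliver ∩ Priya ∩ Luca: 08:20-10:15, 12:25-12:55, 14:55-16:05.

08:20-10:15, 12:25-12:55, 14:55-16:05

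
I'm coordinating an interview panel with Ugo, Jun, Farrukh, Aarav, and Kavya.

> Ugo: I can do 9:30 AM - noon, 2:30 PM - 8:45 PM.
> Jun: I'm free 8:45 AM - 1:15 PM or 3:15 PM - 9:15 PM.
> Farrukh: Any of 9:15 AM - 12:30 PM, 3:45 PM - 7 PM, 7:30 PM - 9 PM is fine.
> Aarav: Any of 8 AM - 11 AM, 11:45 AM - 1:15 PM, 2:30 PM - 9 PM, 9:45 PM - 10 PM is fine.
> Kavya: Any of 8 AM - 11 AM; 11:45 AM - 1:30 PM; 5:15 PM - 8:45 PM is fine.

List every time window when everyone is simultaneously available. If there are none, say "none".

09:30-11:00, 11:45-12:00, 17:15-19:00, 19:30-20:45

Ugo ∩ Jun: 09:30-12:00, 15:15-20:45.
Ugo ∩ Jun ∩ Farrukh: 09:30-12:00, 15:45-19:00, 19:30-20:45.
Ugo ∩ Jun ∩ Farrukh ∩ Aarav: 09:30-11:00, 11:45-12:00, 15:45-19:00, 19:30-20:45.
Ugo ∩ Jun ∩ Farrukh ∩ Aarav ∩ Kavya: 09:30-11:00, 11:45-12:00, 17:15-19:00, 19:30-20:45.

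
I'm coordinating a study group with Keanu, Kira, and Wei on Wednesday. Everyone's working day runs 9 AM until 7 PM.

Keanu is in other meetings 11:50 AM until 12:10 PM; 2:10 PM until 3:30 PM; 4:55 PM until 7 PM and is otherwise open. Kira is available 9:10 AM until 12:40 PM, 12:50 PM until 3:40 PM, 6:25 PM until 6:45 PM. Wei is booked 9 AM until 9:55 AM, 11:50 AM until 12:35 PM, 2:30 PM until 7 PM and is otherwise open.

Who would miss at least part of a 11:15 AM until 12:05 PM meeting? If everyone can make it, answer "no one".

Keanu free: 09:00-11:50, 12:10-14:10, 15:30-16:55 (invert busy blocks within the working day).
Kira free: 09:10-12:40, 12:50-15:40, 18:25-18:45.
Wei free: 09:55-11:50, 12:35-14:30 (invert busy blocks within the working day).
Keanu: not fully free for 11:15-12:05. Kira: free for 11:15-12:05. Wei: not fully free for 11:15-12:05.

Keanu, Wei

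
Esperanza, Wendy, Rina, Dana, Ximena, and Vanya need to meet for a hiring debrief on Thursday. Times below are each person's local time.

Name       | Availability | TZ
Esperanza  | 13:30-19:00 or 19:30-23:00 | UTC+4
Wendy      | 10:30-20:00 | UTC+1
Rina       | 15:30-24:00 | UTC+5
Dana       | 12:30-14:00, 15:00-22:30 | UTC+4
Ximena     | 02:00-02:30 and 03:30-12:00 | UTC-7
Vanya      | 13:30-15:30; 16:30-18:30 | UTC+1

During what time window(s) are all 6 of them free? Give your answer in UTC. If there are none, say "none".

Esperanza in UTC: 09:30-15:00, 15:30-19:00 (subtract 4h to convert from UTC+4).
Wendy in UTC: 09:30-19:00 (subtract 1h to convert from UTC+1).
Rina in UTC: 10:30-19:00 (subtract 5h to convert from UTC+5).
Dana in UTC: 08:30-10:00, 11:00-18:30 (subtract 4h to convert from UTC+4).
Ximena in UTC: 09:00-09:30, 10:30-19:00 (add 7h to convert from UTC-7).
Vanya in UTC: 12:30-14:30, 15:30-17:30 (subtract 1h to convert from UTC+1).
Esperanza ∩ Wendy: 09:30-15:00, 15:30-19:00.
Esperanza ∩ Wendy ∩ Rina: 10:30-15:00, 15:30-19:00.
Esperanza ∩ Wendy ∩ Rina ∩ Dana: 11:00-15:00, 15:30-18:30.
Esperanza ∩ Wendy ∩ Rina ∩ Dana ∩ Ximena: 11:00-15:00, 15:30-18:30.
Esperanza ∩ Wendy ∩ Rina ∩ Dana ∩ Ximena ∩ Vanya: 12:30-14:30, 15:30-17:30.
So the common availability across everyone is 12:30-14:30, 15:30-17:30.

12:30-14:30, 15:30-17:30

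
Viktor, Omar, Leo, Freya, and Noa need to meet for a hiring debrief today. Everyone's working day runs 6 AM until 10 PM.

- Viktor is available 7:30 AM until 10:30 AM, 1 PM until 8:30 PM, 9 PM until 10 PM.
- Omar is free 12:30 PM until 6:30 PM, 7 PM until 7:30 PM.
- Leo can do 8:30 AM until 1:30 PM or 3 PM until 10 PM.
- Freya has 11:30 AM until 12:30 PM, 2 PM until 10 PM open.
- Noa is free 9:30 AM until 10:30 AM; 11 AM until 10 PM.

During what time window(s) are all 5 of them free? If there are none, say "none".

15:00-18:30, 19:00-19:30

Viktor ∩ Omar: 13:00-18:30, 19:00-19:30.
Viktor ∩ Omar ∩ Leo: 13:00-13:30, 15:00-18:30, 19:00-19:30.
Viktor ∩ Omar ∩ Leo ∩ Freya: 15:00-18:30, 19:00-19:30.
Viktor ∩ Omar ∩ Leo ∩ Freya ∩ Noa: 15:00-18:30, 19:00-19:30.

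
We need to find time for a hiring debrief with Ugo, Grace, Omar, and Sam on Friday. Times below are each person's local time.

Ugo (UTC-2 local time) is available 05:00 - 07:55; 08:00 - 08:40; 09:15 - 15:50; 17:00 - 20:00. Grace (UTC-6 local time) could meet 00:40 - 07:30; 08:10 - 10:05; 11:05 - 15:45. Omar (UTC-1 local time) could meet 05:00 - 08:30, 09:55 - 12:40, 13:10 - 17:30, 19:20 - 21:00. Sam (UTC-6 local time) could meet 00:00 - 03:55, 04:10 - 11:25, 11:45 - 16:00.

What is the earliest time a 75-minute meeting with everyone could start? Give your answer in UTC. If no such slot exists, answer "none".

Ugo in UTC: 07:00-09:55, 10:00-10:40, 11:15-17:50, 19:00-22:00 (add 2h to convert from UTC-2).
Grace in UTC: 06:40-13:30, 14:10-16:05, 17:05-21:45 (add 6h to convert from UTC-6).
Omar in UTC: 06:00-09:30, 10:55-13:40, 14:10-18:30, 20:20-22:00 (add 1h to convert from UTC-1).
Sam in UTC: 06:00-09:55, 10:10-17:25, 17:45-22:00 (add 6h to convert from UTC-6).
Ugo ∩ Grace: 07:00-09:55, 10:00-10:40, 11:15-13:30, 14:10-16:05, 17:05-17:50, 19:00-21:45.
Ugo ∩ Grace ∩ Omar: 07:00-09:30, 11:15-13:30, 14:10-16:05, 17:05-17:50, 20:20-21:45.
Ugo ∩ Grace ∩ Omar ∩ Sam: 07:00-09:30, 11:15-13:30, 14:10-16:05, 17:05-17:25, 17:45-17:50, 20:20-21:45.
The first common window of at least 75 minutes is 07:00-09:30, so the earliest start is 07:00.

07:00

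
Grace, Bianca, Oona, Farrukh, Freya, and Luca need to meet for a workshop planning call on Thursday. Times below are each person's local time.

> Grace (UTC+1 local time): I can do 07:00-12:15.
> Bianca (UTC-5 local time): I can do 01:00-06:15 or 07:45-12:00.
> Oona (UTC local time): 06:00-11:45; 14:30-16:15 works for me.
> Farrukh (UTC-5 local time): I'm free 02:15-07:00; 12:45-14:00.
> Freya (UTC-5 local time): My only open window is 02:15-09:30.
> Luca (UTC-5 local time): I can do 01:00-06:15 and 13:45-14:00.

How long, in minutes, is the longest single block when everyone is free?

240

Grace in UTC: 06:00-11:15 (subtract 1h to convert from UTC+1).
Bianca in UTC: 06:00-11:15, 12:45-17:00 (add 5h to convert from UTC-5).
Oona in UTC: 06:00-11:45, 14:30-16:15.
Farrukh in UTC: 07:15-12:00, 17:45-19:00 (add 5h to convert from UTC-5).
Freya in UTC: 07:15-14:30 (add 5h to convert from UTC-5).
Luca in UTC: 06:00-11:15, 18:45-19:00 (add 5h to convert from UTC-5).
Grace ∩ Bianca: 06:00-11:15.
Grace ∩ Bianca ∩ Oona: 06:00-11:15.
Grace ∩ Bianca ∩ Oona ∩ Farrukh: 07:15-11:15.
Grace ∩ Bianca ∩ Oona ∩ Farrukh ∩ Freya: 07:15-11:15.
Grace ∩ Bianca ∩ Oona ∩ Farrukh ∩ Freya ∩ Luca: 07:15-11:15.
The longest is 07:15-11:15 at 240 minutes.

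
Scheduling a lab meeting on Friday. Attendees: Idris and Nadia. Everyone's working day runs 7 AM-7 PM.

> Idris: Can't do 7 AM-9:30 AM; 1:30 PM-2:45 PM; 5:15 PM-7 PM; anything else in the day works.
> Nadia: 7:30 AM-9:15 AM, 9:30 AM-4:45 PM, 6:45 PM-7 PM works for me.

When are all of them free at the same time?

09:30-13:30, 14:45-16:45

Idris free: 09:30-13:30, 14:45-17:15 (invert busy blocks within the working day).
Nadia free: 07:30-09:15, 09:30-16:45, 18:45-19:00.
Idris ∩ Nadia: 09:30-13:30, 14:45-16:45.
Those are the intersection windows.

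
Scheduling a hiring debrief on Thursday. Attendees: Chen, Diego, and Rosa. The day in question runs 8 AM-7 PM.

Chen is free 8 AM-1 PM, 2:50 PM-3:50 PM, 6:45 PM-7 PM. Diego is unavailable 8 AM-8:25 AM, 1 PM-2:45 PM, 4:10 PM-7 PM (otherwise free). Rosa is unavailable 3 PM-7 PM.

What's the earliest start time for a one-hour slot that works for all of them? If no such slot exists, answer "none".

08:25

Chen free: 08:00-13:00, 14:50-15:50, 18:45-19:00.
Diego free: 08:25-13:00, 14:45-16:10 (invert busy blocks within the working day).
Rosa free: 08:00-15:00 (invert busy blocks within the working day).
Chen ∩ Diego: 08:25-13:00, 14:50-15:50.
Chen ∩ Diego ∩ Rosa: 08:25-13:00, 14:50-15:00.
Those are the intersection windows.
The first common window of at least 60 minutes is 08:25-13:00, so the earliest start is 08:25.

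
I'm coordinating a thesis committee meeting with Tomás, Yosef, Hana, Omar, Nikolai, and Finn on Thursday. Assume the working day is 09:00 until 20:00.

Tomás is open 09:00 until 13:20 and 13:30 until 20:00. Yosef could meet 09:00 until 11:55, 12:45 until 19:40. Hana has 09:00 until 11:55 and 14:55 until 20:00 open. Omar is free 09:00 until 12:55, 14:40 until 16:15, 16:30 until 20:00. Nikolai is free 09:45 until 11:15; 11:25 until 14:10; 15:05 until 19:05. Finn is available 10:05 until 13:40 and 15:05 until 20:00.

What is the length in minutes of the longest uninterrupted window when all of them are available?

Tomás ∩ Yosef: 09:00-11:55, 12:45-13:20, 13:30-19:40.
Tomás ∩ Yosef ∩ Hana: 09:00-11:55, 14:55-19:40.
Tomás ∩ Yosef ∩ Hana ∩ Omar: 09:00-11:55, 14:55-16:15, 16:30-19:40.
Tomás ∩ Yosef ∩ Hana ∩ Omar ∩ Nikolai: 09:45-11:15, 11:25-11:55, 15:05-16:15, 16:30-19:05.
Tomás ∩ Yosef ∩ Hana ∩ Omar ∩ Nikolai ∩ Finn: 10:05-11:15, 11:25-11:55, 15:05-16:15, 16:30-19:05.
The longest is 16:30-19:05 at 155 minutes.

155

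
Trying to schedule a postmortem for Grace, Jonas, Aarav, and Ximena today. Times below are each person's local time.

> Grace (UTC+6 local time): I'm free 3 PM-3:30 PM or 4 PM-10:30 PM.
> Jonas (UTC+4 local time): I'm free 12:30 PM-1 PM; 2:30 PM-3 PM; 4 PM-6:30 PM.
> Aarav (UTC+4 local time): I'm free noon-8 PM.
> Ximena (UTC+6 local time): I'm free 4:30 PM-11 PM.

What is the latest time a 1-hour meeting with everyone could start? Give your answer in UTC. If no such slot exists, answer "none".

Grace in UTC: 09:00-09:30, 10:00-16:30 (subtract 6h to convert from UTC+6).
Jonas in UTC: 08:30-09:00, 10:30-11:00, 12:00-14:30 (subtract 4h to convert from UTC+4).
Aarav in UTC: 08:00-16:00 (subtract 4h to convert from UTC+4).
Ximena in UTC: 10:30-17:00 (subtract 6h to convert from UTC+6).
Grace ∩ Jonas: 10:30-11:00, 12:00-14:30.
Grace ∩ Jonas ∩ Aarav: 10:30-11:00, 12:00-14:30.
Grace ∩ Jonas ∩ Aarav ∩ Ximena: 10:30-11:00, 12:00-14:30.
The last common window of at least 60 minutes is 12:00-14:30; a 60-minute meeting can start as late as 13:30 and still end by 14:30.

13:30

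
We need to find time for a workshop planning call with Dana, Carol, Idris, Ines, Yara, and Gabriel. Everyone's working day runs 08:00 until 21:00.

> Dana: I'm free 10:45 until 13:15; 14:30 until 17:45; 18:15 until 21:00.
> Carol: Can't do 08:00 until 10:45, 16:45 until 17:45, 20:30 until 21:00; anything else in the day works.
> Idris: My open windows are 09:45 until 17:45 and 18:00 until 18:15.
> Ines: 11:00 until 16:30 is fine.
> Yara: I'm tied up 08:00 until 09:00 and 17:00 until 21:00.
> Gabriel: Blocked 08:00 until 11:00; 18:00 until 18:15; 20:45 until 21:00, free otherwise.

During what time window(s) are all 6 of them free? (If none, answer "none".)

11:00-13:15, 14:30-16:30

Dana free: 10:45-13:15, 14:30-17:45, 18:15-21:00.
Carol free: 10:45-16:45, 17:45-20:30 (invert busy blocks within the working day).
Idris free: 09:45-17:45, 18:00-18:15.
Ines free: 11:00-16:30.
Yara free: 09:00-17:00 (invert busy blocks within the working day).
Gabriel free: 11:00-18:00, 18:15-20:45 (invert busy blocks within the working day).
Dana ∩ Carol: 10:45-13:15, 14:30-16:45, 18:15-20:30.
Dana ∩ Carol ∩ Idris: 10:45-13:15, 14:30-16:45.
Dana ∩ Carol ∩ Idris ∩ Ines: 11:00-13:15, 14:30-16:30.
Dana ∩ Carol ∩ Idris ∩ Ines ∩ Yara: 11:00-13:15, 14:30-16:30.
Dana ∩ Carol ∩ Idris ∩ Ines ∩ Yara ∩ Gabriel: 11:00-13:15, 14:30-16:30.
So the common availability across everyone is 11:00-13:15, 14:30-16:30.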